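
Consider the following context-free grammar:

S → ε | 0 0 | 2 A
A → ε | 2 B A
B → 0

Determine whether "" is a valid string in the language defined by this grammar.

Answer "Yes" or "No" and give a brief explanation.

Yes - a valid derivation exists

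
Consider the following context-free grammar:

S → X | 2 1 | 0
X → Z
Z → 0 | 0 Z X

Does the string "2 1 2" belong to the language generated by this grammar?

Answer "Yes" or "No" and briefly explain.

No - no valid derivation exists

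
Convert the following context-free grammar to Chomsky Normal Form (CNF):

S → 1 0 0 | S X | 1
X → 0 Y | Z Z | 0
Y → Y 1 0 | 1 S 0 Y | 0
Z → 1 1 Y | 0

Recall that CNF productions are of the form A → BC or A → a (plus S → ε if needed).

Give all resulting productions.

T1 → 1; T0 → 0; S → 1; X → 0; Y → 0; Z → 0; S → T1 X0; X0 → T0 T0; S → S X; X → T0 Y; X → Z Z; Y → Y X1; X1 → T1 T0; Y → T1 X2; X2 → S X3; X3 → T0 Y; Z → T1 X4; X4 → T1 Y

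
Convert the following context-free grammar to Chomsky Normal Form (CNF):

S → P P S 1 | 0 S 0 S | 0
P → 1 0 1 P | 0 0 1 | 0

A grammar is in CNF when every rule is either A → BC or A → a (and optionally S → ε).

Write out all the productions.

T1 → 1; T0 → 0; S → 0; P → 0; S → P X0; X0 → P X1; X1 → S T1; S → T0 X2; X2 → S X3; X3 → T0 S; P → T1 X4; X4 → T0 X5; X5 → T1 P; P → T0 X6; X6 → T0 T1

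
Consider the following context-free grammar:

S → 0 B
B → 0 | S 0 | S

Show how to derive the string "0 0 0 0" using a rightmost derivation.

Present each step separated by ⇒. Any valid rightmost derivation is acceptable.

S ⇒ 0 B ⇒ 0 S 0 ⇒ 0 0 B 0 ⇒ 0 0 0 0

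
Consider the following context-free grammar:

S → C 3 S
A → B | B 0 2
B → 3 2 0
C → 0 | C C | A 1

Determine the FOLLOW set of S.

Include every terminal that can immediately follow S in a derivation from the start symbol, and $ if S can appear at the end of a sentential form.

We compute FOLLOW(S) using the standard algorithm.
FOLLOW(S) starts with {$}.
FIRST(A) = {3}
FIRST(B) = {3}
FIRST(C) = {0, 3}
FIRST(S) = {0, 3}
FOLLOW(A) = {1}
FOLLOW(B) = {0, 1}
FOLLOW(C) = {0, 3}
FOLLOW(S) = {$}
Therefore, FOLLOW(S) = {$}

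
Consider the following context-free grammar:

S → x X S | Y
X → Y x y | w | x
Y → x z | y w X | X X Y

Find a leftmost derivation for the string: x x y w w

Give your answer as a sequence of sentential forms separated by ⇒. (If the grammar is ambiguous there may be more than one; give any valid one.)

S ⇒ x X S ⇒ x x S ⇒ x x Y ⇒ x x y w X ⇒ x x y w w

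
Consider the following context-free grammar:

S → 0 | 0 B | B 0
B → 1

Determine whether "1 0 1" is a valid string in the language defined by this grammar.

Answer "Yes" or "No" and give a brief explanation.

No - no valid derivation exists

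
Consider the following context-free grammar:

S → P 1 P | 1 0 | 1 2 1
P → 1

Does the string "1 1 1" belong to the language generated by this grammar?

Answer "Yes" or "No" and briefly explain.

Yes - a valid derivation exists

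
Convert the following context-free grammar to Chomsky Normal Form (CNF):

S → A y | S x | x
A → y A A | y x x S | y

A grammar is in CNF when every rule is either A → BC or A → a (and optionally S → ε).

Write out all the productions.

TY → y; TX → x; S → x; A → y; S → A TY; S → S TX; A → TY X0; X0 → A A; A → TY X1; X1 → TX X2; X2 → TX S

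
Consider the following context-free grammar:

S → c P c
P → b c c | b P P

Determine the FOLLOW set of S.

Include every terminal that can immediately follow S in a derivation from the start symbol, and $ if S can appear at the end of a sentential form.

We compute FOLLOW(S) using the standard algorithm.
FOLLOW(S) starts with {$}.
FIRST(P) = {b}
FIRST(S) = {c}
FOLLOW(P) = {b, c}
FOLLOW(S) = {$}
Therefore, FOLLOW(S) = {$}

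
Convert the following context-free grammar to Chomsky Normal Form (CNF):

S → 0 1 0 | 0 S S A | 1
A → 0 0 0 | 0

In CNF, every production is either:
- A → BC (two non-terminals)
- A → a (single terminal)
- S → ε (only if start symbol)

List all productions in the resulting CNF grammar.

T0 → 0; T1 → 1; S → 1; A → 0; S → T0 X0; X0 → T1 T0; S → T0 X1; X1 → S X2; X2 → S A; A → T0 X3; X3 → T0 T0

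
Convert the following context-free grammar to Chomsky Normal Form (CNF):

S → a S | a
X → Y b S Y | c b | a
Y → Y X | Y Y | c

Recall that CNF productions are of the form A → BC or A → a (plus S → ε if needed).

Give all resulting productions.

TA → a; S → a; TB → b; TC → c; X → a; Y → c; S → TA S; X → Y X0; X0 → TB X1; X1 → S Y; X → TC TB; Y → Y X; Y → Y Y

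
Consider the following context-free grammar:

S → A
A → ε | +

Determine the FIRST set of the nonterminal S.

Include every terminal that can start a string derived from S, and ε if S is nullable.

We compute FIRST(S) using the standard algorithm.
FIRST(A) = {+, ε}
FIRST(S) = {+, ε}
Therefore, FIRST(S) = {+, ε}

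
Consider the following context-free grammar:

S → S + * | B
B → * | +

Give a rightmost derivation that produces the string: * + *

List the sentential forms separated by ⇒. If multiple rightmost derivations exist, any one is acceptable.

S ⇒ S + * ⇒ B + * ⇒ * + *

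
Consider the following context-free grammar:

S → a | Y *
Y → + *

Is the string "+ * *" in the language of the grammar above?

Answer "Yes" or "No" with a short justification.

Yes - a valid derivation exists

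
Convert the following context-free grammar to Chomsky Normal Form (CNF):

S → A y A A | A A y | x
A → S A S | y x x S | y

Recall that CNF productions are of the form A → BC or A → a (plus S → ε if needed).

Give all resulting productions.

TY → y; S → x; TX → x; A → y; S → A X0; X0 → TY X1; X1 → A A; S → A X2; X2 → A TY; A → S X3; X3 → A S; A → TY X4; X4 → TX X5; X5 → TX S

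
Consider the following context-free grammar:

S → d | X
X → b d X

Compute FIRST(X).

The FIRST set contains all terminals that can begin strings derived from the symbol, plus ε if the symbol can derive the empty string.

We compute FIRST(X) using the standard algorithm.
FIRST(S) = {b, d}
FIRST(X) = {b}
Therefore, FIRST(X) = {b}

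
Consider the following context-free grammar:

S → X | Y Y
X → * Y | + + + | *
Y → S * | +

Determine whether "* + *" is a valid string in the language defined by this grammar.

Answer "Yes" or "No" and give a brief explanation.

No - no valid derivation exists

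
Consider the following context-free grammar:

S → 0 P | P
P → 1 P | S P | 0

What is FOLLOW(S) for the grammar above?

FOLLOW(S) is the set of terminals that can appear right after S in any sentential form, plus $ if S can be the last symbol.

We compute FOLLOW(S) using the standard algorithm.
FOLLOW(S) starts with {$}.
FIRST(P) = {0, 1}
FIRST(S) = {0, 1}
FOLLOW(P) = {$, 0, 1}
FOLLOW(S) = {$, 0, 1}
Therefore, FOLLOW(S) = {$, 0, 1}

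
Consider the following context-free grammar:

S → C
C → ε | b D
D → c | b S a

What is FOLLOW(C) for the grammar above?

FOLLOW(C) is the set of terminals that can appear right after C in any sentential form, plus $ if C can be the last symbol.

We compute FOLLOW(C) using the standard algorithm.
FOLLOW(S) starts with {$}.
FIRST(C) = {b, ε}
FIRST(D) = {b, c}
FIRST(S) = {b, ε}
FOLLOW(C) = {$, a}
FOLLOW(D) = {$, a}
FOLLOW(S) = {$, a}
Therefore, FOLLOW(C) = {$, a}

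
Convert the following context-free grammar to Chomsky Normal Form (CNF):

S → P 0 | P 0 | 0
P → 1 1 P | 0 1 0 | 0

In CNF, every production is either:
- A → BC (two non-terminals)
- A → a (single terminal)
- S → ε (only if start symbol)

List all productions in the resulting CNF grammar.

T0 → 0; S → 0; T1 → 1; P → 0; S → P T0; S → P T0; P → T1 X0; X0 → T1 P; P → T0 X1; X1 → T1 T0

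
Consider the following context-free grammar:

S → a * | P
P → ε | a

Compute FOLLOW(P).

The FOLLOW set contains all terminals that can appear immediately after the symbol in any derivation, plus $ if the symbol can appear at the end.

We compute FOLLOW(P) using the standard algorithm.
FOLLOW(S) starts with {$}.
FIRST(P) = {a, ε}
FIRST(S) = {a, ε}
FOLLOW(P) = {$}
FOLLOW(S) = {$}
Therefore, FOLLOW(P) = {$}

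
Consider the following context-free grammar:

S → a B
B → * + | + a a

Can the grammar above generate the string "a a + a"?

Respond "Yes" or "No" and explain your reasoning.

No - no valid derivation exists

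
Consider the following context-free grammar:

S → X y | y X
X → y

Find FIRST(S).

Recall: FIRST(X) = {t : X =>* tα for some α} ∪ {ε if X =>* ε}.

We compute FIRST(S) using the standard algorithm.
FIRST(S) = {y}
FIRST(X) = {y}
Therefore, FIRST(S) = {y}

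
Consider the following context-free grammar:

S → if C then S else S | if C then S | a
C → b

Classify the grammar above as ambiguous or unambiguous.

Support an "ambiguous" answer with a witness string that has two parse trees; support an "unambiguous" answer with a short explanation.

Ambiguous - the string 'if b then if b then if b then a else a else a' has two distinct parse trees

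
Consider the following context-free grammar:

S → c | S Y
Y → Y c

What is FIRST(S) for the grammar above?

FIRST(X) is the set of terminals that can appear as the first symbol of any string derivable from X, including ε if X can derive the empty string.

We compute FIRST(S) using the standard algorithm.
FIRST(S) = {c}
FIRST(Y) = {}
Therefore, FIRST(S) = {c}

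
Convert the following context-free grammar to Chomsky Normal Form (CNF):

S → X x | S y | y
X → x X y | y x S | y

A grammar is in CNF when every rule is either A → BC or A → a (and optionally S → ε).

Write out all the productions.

TX → x; TY → y; S → y; X → y; S → X TX; S → S TY; X → TX X0; X0 → X TY; X → TY X1; X1 → TX S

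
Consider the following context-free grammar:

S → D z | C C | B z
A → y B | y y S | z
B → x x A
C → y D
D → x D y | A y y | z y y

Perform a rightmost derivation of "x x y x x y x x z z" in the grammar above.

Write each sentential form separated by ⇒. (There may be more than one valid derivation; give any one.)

S ⇒ B z ⇒ x x A z ⇒ x x y B z ⇒ x x y x x A z ⇒ x x y x x y B z ⇒ x x y x x y x x A z ⇒ x x y x x y x x z z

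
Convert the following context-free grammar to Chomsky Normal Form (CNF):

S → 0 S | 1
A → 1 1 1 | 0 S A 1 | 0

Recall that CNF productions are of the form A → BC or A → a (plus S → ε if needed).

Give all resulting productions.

T0 → 0; S → 1; T1 → 1; A → 0; S → T0 S; A → T1 X0; X0 → T1 T1; A → T0 X1; X1 → S X2; X2 → A T1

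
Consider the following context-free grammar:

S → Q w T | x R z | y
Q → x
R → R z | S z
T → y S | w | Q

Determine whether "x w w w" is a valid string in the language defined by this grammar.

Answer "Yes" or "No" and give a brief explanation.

No - no valid derivation exists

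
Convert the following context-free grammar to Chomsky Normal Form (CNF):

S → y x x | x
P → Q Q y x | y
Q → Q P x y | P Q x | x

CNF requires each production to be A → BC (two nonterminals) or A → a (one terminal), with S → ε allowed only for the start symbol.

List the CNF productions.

TY → y; TX → x; S → x; P → y; Q → x; S → TY X0; X0 → TX TX; P → Q X1; X1 → Q X2; X2 → TY TX; Q → Q X3; X3 → P X4; X4 → TX TY; Q → P X5; X5 → Q TX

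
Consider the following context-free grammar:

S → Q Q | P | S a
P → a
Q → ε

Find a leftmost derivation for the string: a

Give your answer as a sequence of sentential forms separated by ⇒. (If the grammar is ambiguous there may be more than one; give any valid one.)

S ⇒ S a ⇒ Q Q a ⇒ Q a ⇒ a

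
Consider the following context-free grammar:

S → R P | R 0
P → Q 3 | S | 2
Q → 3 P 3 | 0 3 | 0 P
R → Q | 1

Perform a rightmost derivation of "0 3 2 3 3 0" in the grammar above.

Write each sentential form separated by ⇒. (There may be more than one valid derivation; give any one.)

S ⇒ R 0 ⇒ Q 0 ⇒ 0 P 0 ⇒ 0 Q 3 0 ⇒ 0 3 P 3 3 0 ⇒ 0 3 2 3 3 0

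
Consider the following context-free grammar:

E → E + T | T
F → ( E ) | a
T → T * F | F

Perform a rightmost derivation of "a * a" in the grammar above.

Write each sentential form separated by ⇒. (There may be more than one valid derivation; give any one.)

E ⇒ T ⇒ T * F ⇒ T * a ⇒ F * a ⇒ a * a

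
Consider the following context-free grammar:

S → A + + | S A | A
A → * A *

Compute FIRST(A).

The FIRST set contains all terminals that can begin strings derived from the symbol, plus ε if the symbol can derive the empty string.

We compute FIRST(A) using the standard algorithm.
FIRST(A) = {*}
FIRST(S) = {*}
Therefore, FIRST(A) = {*}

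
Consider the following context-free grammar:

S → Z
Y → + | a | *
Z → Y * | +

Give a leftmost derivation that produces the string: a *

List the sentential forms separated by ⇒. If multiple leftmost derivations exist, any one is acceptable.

S ⇒ Z ⇒ Y * ⇒ a *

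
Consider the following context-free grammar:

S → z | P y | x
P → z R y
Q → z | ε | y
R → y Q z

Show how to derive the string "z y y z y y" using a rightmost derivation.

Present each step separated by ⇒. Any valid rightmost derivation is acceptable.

S ⇒ P y ⇒ z R y y ⇒ z y Q z y y ⇒ z y y z y y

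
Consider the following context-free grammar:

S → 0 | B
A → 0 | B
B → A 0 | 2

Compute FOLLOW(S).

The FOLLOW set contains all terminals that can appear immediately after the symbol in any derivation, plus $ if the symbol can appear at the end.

We compute FOLLOW(S) using the standard algorithm.
FOLLOW(S) starts with {$}.
FIRST(A) = {0, 2}
FIRST(B) = {0, 2}
FIRST(S) = {0, 2}
FOLLOW(A) = {0}
FOLLOW(B) = {$, 0}
FOLLOW(S) = {$}
Therefore, FOLLOW(S) = {$}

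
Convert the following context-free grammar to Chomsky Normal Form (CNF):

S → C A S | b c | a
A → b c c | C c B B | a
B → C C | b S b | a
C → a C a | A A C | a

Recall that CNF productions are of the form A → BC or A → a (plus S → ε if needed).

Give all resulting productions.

TB → b; TC → c; S → a; A → a; B → a; TA → a; C → a; S → C X0; X0 → A S; S → TB TC; A → TB X1; X1 → TC TC; A → C X2; X2 → TC X3; X3 → B B; B → C C; B → TB X4; X4 → S TB; C → TA X5; X5 → C TA; C → A X6; X6 → A C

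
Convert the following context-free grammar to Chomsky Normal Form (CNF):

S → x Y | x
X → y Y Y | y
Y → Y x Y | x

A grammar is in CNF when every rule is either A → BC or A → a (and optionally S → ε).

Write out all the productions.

TX → x; S → x; TY → y; X → y; Y → x; S → TX Y; X → TY X0; X0 → Y Y; Y → Y X1; X1 → TX Y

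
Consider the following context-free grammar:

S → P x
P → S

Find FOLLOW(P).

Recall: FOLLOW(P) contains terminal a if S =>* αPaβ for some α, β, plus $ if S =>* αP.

We compute FOLLOW(P) using the standard algorithm.
FOLLOW(S) starts with {$}.
FIRST(P) = {}
FIRST(S) = {}
FOLLOW(P) = {x}
FOLLOW(S) = {$, x}
Therefore, FOLLOW(P) = {x}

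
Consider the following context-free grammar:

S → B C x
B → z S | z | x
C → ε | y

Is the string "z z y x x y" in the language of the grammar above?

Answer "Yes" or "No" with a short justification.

No - no valid derivation exists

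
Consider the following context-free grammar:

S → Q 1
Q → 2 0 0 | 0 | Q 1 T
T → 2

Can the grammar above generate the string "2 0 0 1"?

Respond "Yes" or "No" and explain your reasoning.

Yes - a valid derivation exists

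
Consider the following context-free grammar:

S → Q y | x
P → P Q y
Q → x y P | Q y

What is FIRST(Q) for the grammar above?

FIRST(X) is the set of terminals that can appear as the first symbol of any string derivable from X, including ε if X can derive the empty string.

We compute FIRST(Q) using the standard algorithm.
FIRST(P) = {}
FIRST(Q) = {x}
FIRST(S) = {x}
Therefore, FIRST(Q) = {x}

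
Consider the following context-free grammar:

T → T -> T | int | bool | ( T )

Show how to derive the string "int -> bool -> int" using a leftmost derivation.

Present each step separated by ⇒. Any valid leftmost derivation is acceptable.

T ⇒ T -> T ⇒ T -> T -> T ⇒ int -> T -> T ⇒ int -> bool -> T ⇒ int -> bool -> int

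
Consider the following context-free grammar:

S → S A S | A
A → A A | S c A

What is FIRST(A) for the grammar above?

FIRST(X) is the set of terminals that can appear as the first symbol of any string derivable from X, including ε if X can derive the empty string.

We compute FIRST(A) using the standard algorithm.
FIRST(A) = {}
FIRST(S) = {}
Therefore, FIRST(A) = {}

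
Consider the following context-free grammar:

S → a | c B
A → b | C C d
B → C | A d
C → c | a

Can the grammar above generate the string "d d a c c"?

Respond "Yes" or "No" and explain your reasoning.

No - no valid derivation exists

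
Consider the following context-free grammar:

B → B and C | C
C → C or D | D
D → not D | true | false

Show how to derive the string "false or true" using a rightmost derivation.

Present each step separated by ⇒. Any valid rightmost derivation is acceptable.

B ⇒ C ⇒ C or D ⇒ C or true ⇒ D or true ⇒ false or true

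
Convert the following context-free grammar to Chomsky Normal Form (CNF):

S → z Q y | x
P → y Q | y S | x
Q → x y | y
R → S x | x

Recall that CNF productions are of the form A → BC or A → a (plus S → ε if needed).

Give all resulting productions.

TZ → z; TY → y; S → x; P → x; TX → x; Q → y; R → x; S → TZ X0; X0 → Q TY; P → TY Q; P → TY S; Q → TX TY; R → S TX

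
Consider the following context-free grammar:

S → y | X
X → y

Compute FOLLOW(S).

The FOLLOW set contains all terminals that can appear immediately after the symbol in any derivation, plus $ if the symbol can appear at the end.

We compute FOLLOW(S) using the standard algorithm.
FOLLOW(S) starts with {$}.
FIRST(S) = {y}
FIRST(X) = {y}
FOLLOW(S) = {$}
FOLLOW(X) = {$}
Therefore, FOLLOW(S) = {$}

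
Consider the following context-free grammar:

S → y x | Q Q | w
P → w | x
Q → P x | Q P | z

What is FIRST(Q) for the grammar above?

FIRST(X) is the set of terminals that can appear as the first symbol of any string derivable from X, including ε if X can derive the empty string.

We compute FIRST(Q) using the standard algorithm.
FIRST(P) = {w, x}
FIRST(Q) = {w, x, z}
FIRST(S) = {w, x, y, z}
Therefore, FIRST(Q) = {w, x, z}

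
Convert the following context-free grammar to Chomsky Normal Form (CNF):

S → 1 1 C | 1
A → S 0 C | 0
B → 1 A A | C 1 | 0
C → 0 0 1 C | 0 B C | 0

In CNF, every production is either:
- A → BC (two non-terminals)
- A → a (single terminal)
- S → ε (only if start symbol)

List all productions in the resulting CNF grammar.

T1 → 1; S → 1; T0 → 0; A → 0; B → 0; C → 0; S → T1 X0; X0 → T1 C; A → S X1; X1 → T0 C; B → T1 X2; X2 → A A; B → C T1; C → T0 X3; X3 → T0 X4; X4 → T1 C; C → T0 X5; X5 → B C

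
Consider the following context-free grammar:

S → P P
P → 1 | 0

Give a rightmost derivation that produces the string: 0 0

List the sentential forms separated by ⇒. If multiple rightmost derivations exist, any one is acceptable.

S ⇒ P P ⇒ P 0 ⇒ 0 0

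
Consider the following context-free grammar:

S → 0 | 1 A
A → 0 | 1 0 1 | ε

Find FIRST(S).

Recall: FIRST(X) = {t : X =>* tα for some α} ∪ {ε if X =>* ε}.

We compute FIRST(S) using the standard algorithm.
FIRST(A) = {0, 1, ε}
FIRST(S) = {0, 1}
Therefore, FIRST(S) = {0, 1}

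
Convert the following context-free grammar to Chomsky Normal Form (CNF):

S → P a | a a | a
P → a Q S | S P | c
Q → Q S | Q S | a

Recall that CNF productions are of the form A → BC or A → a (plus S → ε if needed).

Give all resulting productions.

TA → a; S → a; P → c; Q → a; S → P TA; S → TA TA; P → TA X0; X0 → Q S; P → S P; Q → Q S; Q → Q S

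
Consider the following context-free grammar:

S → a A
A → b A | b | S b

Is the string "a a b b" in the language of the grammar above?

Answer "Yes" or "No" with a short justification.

Yes - a valid derivation exists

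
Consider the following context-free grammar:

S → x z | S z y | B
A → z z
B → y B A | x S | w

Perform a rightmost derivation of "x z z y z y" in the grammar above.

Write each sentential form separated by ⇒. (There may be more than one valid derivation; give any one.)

S ⇒ S z y ⇒ S z y z y ⇒ x z z y z y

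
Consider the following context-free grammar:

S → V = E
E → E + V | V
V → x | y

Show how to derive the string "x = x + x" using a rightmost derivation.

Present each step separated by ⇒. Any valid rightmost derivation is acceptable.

S ⇒ V = E ⇒ V = E + V ⇒ V = E + x ⇒ V = V + x ⇒ V = x + x ⇒ x = x + x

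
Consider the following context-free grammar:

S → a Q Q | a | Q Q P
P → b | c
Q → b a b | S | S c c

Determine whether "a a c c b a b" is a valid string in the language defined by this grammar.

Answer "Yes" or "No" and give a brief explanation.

Yes - a valid derivation exists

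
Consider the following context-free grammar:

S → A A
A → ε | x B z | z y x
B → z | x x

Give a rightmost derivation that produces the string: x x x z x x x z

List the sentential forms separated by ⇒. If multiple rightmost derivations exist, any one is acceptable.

S ⇒ A A ⇒ A x B z ⇒ A x x x z ⇒ x B z x x x z ⇒ x x x z x x x z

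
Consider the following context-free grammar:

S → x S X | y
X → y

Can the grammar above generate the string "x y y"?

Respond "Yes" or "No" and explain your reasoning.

Yes - a valid derivation exists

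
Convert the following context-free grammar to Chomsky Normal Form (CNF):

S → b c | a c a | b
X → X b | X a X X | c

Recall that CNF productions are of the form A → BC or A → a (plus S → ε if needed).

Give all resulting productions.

TB → b; TC → c; TA → a; S → b; X → c; S → TB TC; S → TA X0; X0 → TC TA; X → X TB; X → X X1; X1 → TA X2; X2 → X X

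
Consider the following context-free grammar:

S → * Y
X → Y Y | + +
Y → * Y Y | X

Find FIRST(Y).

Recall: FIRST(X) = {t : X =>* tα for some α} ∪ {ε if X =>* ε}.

We compute FIRST(Y) using the standard algorithm.
FIRST(S) = {*}
FIRST(X) = {*, +}
FIRST(Y) = {*, +}
Therefore, FIRST(Y) = {*, +}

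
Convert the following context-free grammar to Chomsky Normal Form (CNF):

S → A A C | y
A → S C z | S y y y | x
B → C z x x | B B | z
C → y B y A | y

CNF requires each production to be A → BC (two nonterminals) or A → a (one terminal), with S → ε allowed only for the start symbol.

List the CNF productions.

S → y; TZ → z; TY → y; A → x; TX → x; B → z; C → y; S → A X0; X0 → A C; A → S X1; X1 → C TZ; A → S X2; X2 → TY X3; X3 → TY TY; B → C X4; X4 → TZ X5; X5 → TX TX; B → B B; C → TY X6; X6 → B X7; X7 → TY A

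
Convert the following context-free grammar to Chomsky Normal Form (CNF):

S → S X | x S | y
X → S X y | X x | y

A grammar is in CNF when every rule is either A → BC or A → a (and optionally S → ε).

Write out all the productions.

TX → x; S → y; TY → y; X → y; S → S X; S → TX S; X → S X0; X0 → X TY; X → X TX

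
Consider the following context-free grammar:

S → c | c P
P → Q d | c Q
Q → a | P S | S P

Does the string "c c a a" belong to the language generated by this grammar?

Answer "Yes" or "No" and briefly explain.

No - no valid derivation exists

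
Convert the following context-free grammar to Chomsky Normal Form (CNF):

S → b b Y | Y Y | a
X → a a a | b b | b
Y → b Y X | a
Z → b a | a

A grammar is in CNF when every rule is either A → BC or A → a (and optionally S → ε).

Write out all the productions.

TB → b; S → a; TA → a; X → b; Y → a; Z → a; S → TB X0; X0 → TB Y; S → Y Y; X → TA X1; X1 → TA TA; X → TB TB; Y → TB X2; X2 → Y X; Z → TB TA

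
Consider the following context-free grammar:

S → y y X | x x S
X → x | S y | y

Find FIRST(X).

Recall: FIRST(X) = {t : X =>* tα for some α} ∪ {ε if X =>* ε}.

We compute FIRST(X) using the standard algorithm.
FIRST(S) = {x, y}
FIRST(X) = {x, y}
Therefore, FIRST(X) = {x, y}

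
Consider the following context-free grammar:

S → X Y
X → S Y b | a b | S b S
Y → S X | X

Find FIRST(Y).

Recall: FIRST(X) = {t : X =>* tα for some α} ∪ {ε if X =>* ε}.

We compute FIRST(Y) using the standard algorithm.
FIRST(S) = {a}
FIRST(X) = {a}
FIRST(Y) = {a}
Therefore, FIRST(Y) = {a}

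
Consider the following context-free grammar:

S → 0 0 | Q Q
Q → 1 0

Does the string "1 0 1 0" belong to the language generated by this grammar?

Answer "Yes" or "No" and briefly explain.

Yes - a valid derivation exists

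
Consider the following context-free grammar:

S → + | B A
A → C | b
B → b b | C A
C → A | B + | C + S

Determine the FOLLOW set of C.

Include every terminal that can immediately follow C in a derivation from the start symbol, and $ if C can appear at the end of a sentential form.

We compute FOLLOW(C) using the standard algorithm.
FOLLOW(S) starts with {$}.
FIRST(A) = {b}
FIRST(B) = {b}
FIRST(C) = {b}
FIRST(S) = {+, b}
FOLLOW(A) = {$, +, b}
FOLLOW(B) = {+, b}
FOLLOW(C) = {$, +, b}
FOLLOW(S) = {$, +, b}
Therefore, FOLLOW(C) = {$, +, b}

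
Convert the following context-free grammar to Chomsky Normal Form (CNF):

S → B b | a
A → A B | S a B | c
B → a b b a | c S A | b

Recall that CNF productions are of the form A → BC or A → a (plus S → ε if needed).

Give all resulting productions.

TB → b; S → a; TA → a; A → c; TC → c; B → b; S → B TB; A → A B; A → S X0; X0 → TA B; B → TA X1; X1 → TB X2; X2 → TB TA; B → TC X3; X3 → S A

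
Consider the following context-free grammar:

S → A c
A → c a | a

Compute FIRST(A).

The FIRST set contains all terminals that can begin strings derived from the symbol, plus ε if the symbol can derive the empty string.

We compute FIRST(A) using the standard algorithm.
FIRST(A) = {a, c}
FIRST(S) = {a, c}
Therefore, FIRST(A) = {a, c}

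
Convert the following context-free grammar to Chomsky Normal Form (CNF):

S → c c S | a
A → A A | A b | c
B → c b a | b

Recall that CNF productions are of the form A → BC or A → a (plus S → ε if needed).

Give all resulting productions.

TC → c; S → a; TB → b; A → c; TA → a; B → b; S → TC X0; X0 → TC S; A → A A; A → A TB; B → TC X1; X1 → TB TA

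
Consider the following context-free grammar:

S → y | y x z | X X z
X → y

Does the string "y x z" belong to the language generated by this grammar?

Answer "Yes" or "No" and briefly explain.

Yes - a valid derivation exists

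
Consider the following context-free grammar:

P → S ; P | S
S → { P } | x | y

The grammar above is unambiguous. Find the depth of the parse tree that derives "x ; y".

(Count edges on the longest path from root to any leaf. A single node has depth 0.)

3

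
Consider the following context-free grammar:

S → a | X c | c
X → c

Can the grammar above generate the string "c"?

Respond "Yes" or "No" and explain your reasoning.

Yes - a valid derivation exists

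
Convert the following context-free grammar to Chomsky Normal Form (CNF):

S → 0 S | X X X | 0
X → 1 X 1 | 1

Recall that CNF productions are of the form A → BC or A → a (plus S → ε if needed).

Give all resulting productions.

T0 → 0; S → 0; T1 → 1; X → 1; S → T0 S; S → X X0; X0 → X X; X → T1 X1; X1 → X T1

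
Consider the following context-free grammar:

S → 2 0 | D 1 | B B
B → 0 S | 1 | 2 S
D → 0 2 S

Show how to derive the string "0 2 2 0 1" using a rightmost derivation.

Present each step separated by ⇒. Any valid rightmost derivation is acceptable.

S ⇒ D 1 ⇒ 0 2 S 1 ⇒ 0 2 2 0 1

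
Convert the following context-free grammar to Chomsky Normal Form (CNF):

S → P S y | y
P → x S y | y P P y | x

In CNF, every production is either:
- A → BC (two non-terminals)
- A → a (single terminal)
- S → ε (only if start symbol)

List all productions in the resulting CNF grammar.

TY → y; S → y; TX → x; P → x; S → P X0; X0 → S TY; P → TX X1; X1 → S TY; P → TY X2; X2 → P X3; X3 → P TY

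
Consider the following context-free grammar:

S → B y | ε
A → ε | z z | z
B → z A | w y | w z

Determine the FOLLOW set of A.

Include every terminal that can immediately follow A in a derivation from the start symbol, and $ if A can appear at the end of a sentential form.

We compute FOLLOW(A) using the standard algorithm.
FOLLOW(S) starts with {$}.
FIRST(A) = {z, ε}
FIRST(B) = {w, z}
FIRST(S) = {w, z, ε}
FOLLOW(A) = {y}
FOLLOW(B) = {y}
FOLLOW(S) = {$}
Therefore, FOLLOW(A) = {y}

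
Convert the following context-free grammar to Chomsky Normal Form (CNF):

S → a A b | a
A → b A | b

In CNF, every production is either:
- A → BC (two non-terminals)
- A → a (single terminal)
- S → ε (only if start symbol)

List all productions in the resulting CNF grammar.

TA → a; TB → b; S → a; A → b; S → TA X0; X0 → A TB; A → TB A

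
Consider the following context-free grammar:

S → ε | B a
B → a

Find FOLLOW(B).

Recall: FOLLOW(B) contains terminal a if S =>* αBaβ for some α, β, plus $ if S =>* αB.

We compute FOLLOW(B) using the standard algorithm.
FOLLOW(S) starts with {$}.
FIRST(B) = {a}
FIRST(S) = {a, ε}
FOLLOW(B) = {a}
FOLLOW(S) = {$}
Therefore, FOLLOW(B) = {a}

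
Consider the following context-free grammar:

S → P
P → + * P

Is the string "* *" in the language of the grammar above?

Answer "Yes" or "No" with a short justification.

No - no valid derivation exists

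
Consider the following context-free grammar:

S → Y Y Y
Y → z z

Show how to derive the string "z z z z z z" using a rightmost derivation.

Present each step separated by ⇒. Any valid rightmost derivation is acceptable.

S ⇒ Y Y Y ⇒ Y Y z z ⇒ Y z z z z ⇒ z z z z z z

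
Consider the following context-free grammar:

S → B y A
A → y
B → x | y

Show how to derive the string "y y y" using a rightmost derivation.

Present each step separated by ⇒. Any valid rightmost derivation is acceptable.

S ⇒ B y A ⇒ B y y ⇒ y y y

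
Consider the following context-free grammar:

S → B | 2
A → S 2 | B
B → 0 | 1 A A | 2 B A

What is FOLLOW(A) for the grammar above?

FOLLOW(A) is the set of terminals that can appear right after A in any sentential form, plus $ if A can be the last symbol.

We compute FOLLOW(A) using the standard algorithm.
FOLLOW(S) starts with {$}.
FIRST(A) = {0, 1, 2}
FIRST(B) = {0, 1, 2}
FIRST(S) = {0, 1, 2}
FOLLOW(A) = {$, 0, 1, 2}
FOLLOW(B) = {$, 0, 1, 2}
FOLLOW(S) = {$, 2}
Therefore, FOLLOW(A) = {$, 0, 1, 2}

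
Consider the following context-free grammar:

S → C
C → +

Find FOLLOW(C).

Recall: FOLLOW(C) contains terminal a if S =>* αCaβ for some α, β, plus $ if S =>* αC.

We compute FOLLOW(C) using the standard algorithm.
FOLLOW(S) starts with {$}.
FIRST(C) = {+}
FIRST(S) = {+}
FOLLOW(C) = {$}
FOLLOW(S) = {$}
Therefore, FOLLOW(C) = {$}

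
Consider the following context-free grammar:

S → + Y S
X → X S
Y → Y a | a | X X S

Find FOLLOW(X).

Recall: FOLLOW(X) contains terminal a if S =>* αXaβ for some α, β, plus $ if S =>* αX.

We compute FOLLOW(X) using the standard algorithm.
FOLLOW(S) starts with {$}.
FIRST(S) = {+}
FIRST(X) = {}
FIRST(Y) = {a}
FOLLOW(S) = {$, +, a}
FOLLOW(X) = {+}
FOLLOW(Y) = {+, a}
Therefore, FOLLOW(X) = {+}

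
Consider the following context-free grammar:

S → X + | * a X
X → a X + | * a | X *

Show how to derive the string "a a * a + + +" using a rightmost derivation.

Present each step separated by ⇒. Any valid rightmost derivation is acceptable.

S ⇒ X + ⇒ a X + + ⇒ a a X + + + ⇒ a a * a + + +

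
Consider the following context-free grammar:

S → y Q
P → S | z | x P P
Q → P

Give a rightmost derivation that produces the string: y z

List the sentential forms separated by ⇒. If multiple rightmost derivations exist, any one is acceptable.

S ⇒ y Q ⇒ y P ⇒ y z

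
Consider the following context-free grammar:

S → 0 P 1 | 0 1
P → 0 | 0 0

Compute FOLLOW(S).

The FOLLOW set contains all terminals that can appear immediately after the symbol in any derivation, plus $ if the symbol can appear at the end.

We compute FOLLOW(S) using the standard algorithm.
FOLLOW(S) starts with {$}.
FIRST(P) = {0}
FIRST(S) = {0}
FOLLOW(P) = {1}
FOLLOW(S) = {$}
Therefore, FOLLOW(S) = {$}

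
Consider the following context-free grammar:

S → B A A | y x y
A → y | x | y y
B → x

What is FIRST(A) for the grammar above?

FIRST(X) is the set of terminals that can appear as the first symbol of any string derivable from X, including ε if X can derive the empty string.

We compute FIRST(A) using the standard algorithm.
FIRST(A) = {x, y}
FIRST(B) = {x}
FIRST(S) = {x, y}
Therefore, FIRST(A) = {x, y}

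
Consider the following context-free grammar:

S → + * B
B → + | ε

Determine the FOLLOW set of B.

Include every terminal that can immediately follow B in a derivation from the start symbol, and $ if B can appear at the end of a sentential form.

We compute FOLLOW(B) using the standard algorithm.
FOLLOW(S) starts with {$}.
FIRST(B) = {+, ε}
FIRST(S) = {+}
FOLLOW(B) = {$}
FOLLOW(S) = {$}
Therefore, FOLLOW(B) = {$}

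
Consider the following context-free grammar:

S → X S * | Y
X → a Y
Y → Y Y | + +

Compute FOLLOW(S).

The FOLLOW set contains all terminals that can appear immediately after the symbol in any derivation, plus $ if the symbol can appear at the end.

We compute FOLLOW(S) using the standard algorithm.
FOLLOW(S) starts with {$}.
FIRST(S) = {+, a}
FIRST(X) = {a}
FIRST(Y) = {+}
FOLLOW(S) = {$, *}
FOLLOW(X) = {+, a}
FOLLOW(Y) = {$, *, +, a}
Therefore, FOLLOW(S) = {$, *}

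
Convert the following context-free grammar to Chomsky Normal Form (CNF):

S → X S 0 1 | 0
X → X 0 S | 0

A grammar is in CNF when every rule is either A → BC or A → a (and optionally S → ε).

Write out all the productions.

T0 → 0; T1 → 1; S → 0; X → 0; S → X X0; X0 → S X1; X1 → T0 T1; X → X X2; X2 → T0 S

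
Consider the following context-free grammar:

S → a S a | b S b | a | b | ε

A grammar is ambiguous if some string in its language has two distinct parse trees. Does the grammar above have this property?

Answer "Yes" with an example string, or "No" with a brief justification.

No - the grammar is unambiguous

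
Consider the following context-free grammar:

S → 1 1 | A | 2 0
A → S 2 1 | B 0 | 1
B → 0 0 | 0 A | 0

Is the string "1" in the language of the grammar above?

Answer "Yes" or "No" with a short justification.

Yes - a valid derivation exists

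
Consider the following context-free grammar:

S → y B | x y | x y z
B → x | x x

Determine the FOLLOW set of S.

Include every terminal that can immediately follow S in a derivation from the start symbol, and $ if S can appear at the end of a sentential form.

We compute FOLLOW(S) using the standard algorithm.
FOLLOW(S) starts with {$}.
FIRST(B) = {x}
FIRST(S) = {x, y}
FOLLOW(B) = {$}
FOLLOW(S) = {$}
Therefore, FOLLOW(S) = {$}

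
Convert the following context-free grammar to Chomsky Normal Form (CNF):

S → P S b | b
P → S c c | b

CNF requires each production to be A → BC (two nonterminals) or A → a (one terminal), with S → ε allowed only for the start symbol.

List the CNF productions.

TB → b; S → b; TC → c; P → b; S → P X0; X0 → S TB; P → S X1; X1 → TC TC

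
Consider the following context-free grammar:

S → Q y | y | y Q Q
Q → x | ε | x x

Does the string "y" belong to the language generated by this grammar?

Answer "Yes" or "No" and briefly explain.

Yes - a valid derivation exists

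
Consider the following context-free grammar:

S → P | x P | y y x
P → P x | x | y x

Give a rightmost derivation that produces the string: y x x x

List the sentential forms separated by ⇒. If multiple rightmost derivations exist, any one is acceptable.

S ⇒ P ⇒ P x ⇒ P x x ⇒ y x x x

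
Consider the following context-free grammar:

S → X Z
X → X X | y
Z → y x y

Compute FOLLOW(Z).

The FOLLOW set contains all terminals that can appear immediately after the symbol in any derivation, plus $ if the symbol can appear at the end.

We compute FOLLOW(Z) using the standard algorithm.
FOLLOW(S) starts with {$}.
FIRST(S) = {y}
FIRST(X) = {y}
FIRST(Z) = {y}
FOLLOW(S) = {$}
FOLLOW(X) = {y}
FOLLOW(Z) = {$}
Therefore, FOLLOW(Z) = {$}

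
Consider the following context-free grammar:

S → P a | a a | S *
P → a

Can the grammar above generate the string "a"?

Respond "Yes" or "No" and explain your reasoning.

No - no valid derivation exists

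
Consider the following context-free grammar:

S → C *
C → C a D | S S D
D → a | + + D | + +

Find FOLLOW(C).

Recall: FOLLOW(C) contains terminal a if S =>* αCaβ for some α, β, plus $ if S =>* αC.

We compute FOLLOW(C) using the standard algorithm.
FOLLOW(S) starts with {$}.
FIRST(C) = {}
FIRST(D) = {+, a}
FIRST(S) = {}
FOLLOW(C) = {*, a}
FOLLOW(D) = {*, a}
FOLLOW(S) = {$, +, a}
Therefore, FOLLOW(C) = {*, a}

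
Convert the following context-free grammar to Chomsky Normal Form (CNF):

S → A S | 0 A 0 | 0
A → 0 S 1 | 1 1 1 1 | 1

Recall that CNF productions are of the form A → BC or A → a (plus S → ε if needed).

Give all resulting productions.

T0 → 0; S → 0; T1 → 1; A → 1; S → A S; S → T0 X0; X0 → A T0; A → T0 X1; X1 → S T1; A → T1 X2; X2 → T1 X3; X3 → T1 T1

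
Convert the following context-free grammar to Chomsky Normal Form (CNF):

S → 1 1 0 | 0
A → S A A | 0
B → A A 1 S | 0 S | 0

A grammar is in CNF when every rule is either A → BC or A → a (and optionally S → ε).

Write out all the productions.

T1 → 1; T0 → 0; S → 0; A → 0; B → 0; S → T1 X0; X0 → T1 T0; A → S X1; X1 → A A; B → A X2; X2 → A X3; X3 → T1 S; B → T0 S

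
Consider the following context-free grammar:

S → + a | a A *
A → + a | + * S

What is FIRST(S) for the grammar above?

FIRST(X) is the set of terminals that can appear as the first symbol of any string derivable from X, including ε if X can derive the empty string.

We compute FIRST(S) using the standard algorithm.
FIRST(A) = {+}
FIRST(S) = {+, a}
Therefore, FIRST(S) = {+, a}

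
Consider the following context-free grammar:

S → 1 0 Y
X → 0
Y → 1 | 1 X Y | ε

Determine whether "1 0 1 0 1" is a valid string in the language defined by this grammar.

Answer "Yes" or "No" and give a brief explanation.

Yes - a valid derivation exists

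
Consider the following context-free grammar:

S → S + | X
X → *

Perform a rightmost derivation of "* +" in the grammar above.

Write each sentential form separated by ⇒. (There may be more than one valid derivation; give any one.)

S ⇒ S + ⇒ X + ⇒ * +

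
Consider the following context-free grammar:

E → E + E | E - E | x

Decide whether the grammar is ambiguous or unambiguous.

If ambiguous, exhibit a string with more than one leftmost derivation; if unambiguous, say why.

Ambiguous - the string 'x + x - x - x - x + x' has two distinct leftmost derivations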